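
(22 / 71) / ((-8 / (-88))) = 242 / 71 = 3.41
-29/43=-0.67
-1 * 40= -40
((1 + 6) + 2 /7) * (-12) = -612 /7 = -87.43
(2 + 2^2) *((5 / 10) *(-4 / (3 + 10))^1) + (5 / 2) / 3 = -7 / 78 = -0.09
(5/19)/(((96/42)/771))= 26985/304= 88.77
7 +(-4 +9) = 12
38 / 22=19 / 11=1.73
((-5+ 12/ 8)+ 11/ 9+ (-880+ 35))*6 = -15251/ 3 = -5083.67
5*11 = 55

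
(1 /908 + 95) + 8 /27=2336311 /24516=95.30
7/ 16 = 0.44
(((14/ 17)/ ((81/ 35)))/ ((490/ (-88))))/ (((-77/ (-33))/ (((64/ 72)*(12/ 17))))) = -2816/ 163863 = -0.02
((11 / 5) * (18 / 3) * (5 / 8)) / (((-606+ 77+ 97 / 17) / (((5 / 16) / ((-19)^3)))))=2805 / 3905130496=0.00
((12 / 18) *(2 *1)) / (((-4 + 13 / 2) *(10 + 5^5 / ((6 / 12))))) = 2 / 23475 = 0.00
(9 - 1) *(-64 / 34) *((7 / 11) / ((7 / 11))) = -15.06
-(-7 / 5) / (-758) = -0.00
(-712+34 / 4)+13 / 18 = -6325 / 9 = -702.78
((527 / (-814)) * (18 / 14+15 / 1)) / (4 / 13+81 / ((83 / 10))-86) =32412081 / 233424268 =0.14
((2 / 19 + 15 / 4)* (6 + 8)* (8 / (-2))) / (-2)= 2051 / 19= 107.95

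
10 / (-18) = -5 / 9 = -0.56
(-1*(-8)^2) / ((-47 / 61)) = 3904 / 47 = 83.06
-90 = -90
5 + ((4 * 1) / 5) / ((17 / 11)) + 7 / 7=554 / 85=6.52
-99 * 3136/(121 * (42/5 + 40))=-53.01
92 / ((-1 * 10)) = -46 / 5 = -9.20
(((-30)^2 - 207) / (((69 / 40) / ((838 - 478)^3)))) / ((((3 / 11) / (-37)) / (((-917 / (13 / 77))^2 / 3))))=-25005581265408353671.21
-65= -65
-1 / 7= -0.14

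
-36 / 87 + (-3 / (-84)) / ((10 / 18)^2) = -6051 / 20300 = -0.30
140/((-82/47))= -80.24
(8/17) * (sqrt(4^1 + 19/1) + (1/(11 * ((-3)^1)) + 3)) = 784/561 + 8 * sqrt(23)/17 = 3.65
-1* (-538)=538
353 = 353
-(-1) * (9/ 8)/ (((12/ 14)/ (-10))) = -13.12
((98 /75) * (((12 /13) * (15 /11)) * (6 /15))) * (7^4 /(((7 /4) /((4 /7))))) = 1843968 /3575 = 515.80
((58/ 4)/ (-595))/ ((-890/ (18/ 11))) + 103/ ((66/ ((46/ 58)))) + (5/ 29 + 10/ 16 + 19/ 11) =7626934703/ 2027117400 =3.76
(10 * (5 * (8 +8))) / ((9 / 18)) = 1600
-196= -196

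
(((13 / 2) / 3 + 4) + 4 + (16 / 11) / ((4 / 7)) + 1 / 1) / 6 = 905 / 396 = 2.29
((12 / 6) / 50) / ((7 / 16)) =16 / 175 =0.09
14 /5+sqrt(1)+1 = 24 /5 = 4.80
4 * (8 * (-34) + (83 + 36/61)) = -45972/61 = -753.64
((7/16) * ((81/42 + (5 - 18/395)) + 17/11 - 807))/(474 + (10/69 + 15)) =-3351820383/4692739040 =-0.71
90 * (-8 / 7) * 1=-720 / 7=-102.86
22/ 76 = 11/ 38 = 0.29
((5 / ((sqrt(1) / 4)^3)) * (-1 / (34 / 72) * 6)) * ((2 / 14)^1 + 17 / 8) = -1097280 / 119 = -9220.84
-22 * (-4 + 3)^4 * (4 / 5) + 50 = 162 / 5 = 32.40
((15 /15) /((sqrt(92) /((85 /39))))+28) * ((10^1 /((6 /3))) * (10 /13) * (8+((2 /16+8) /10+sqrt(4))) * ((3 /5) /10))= 14705 * sqrt(23) /124384+3633 /52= 70.43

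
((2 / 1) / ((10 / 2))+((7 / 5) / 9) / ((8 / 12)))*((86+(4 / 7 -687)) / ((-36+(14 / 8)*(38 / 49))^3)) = 5217324 / 570420625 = 0.01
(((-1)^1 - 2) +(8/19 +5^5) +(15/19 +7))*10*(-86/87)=-51147640/1653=-30942.31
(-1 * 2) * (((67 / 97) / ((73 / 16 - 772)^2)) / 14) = -17152 / 102375438039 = -0.00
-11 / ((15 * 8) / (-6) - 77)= 11 / 97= 0.11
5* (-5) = -25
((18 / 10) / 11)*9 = 81 / 55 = 1.47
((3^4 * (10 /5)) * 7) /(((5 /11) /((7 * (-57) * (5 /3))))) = -1659042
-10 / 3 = -3.33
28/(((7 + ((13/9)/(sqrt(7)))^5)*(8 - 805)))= -5743033771905486/1144244542443166259 + 15040193524902*sqrt(7)/1144244542443166259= -0.00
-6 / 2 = -3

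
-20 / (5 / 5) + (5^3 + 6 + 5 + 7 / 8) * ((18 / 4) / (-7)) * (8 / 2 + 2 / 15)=-21487 / 56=-383.70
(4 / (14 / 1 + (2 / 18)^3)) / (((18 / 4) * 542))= 324 / 2766097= 0.00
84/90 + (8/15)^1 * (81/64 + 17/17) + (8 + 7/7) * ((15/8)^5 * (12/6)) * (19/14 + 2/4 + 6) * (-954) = -2689495579699/860160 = -3126738.72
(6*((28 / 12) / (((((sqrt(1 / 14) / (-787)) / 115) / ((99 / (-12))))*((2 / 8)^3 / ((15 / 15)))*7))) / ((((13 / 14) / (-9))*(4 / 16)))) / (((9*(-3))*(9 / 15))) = 855800780.73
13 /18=0.72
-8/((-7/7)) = 8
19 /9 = 2.11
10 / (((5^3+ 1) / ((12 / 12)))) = 5 / 63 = 0.08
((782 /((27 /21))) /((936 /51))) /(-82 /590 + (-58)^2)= 13726055 /1393243956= 0.01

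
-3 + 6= 3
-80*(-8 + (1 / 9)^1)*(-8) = -45440 / 9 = -5048.89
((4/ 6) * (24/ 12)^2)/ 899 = 8/ 2697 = 0.00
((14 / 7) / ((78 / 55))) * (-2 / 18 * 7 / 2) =-385 / 702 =-0.55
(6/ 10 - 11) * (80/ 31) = -832/ 31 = -26.84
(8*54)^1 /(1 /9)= 3888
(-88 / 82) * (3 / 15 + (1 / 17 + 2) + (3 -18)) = 47652 / 3485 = 13.67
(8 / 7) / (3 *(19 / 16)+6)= 128 / 1071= 0.12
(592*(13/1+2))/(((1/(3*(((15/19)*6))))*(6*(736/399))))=11401.63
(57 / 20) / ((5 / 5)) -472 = -469.15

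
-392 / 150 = -196 / 75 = -2.61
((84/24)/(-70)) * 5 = -1/4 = -0.25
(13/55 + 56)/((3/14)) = 14434/55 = 262.44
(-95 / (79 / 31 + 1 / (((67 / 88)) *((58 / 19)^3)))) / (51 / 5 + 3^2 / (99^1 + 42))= -16879017175 / 4731476256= -3.57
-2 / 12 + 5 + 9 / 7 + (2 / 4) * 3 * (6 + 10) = 1265 / 42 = 30.12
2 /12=1 /6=0.17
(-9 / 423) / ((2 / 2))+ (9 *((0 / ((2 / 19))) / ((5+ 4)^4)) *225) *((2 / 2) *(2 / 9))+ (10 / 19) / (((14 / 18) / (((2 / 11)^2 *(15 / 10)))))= 9287 / 756371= 0.01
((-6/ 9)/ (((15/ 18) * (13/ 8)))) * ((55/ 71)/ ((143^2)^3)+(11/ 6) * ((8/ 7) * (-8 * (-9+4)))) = -621690928228638368/ 15067615714348197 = -41.26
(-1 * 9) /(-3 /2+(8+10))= -6 /11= -0.55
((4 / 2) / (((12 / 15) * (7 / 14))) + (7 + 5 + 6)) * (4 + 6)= 230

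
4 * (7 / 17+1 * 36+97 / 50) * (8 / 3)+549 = 1221559 / 1275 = 958.09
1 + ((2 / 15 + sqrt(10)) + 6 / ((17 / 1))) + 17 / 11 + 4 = sqrt(10) + 19724 / 2805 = 10.19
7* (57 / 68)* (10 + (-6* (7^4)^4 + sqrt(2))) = -19889908945905201 / 17 + 399* sqrt(2) / 68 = -1169994643876768.23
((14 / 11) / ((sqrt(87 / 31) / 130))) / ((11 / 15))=9100 * sqrt(2697) / 3509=134.68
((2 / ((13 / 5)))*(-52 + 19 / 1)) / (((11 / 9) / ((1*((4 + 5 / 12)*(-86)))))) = 7888.85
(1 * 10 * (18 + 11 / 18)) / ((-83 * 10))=-335 / 1494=-0.22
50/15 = 10/3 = 3.33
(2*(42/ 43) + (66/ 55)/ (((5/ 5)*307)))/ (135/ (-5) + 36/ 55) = -473726/ 6376083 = -0.07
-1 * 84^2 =-7056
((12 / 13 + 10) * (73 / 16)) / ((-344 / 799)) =-4141217 / 35776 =-115.75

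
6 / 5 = 1.20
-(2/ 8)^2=-1/ 16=-0.06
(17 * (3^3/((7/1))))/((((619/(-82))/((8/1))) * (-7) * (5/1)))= 301104/151655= 1.99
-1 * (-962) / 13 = 74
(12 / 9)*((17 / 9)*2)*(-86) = -11696 / 27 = -433.19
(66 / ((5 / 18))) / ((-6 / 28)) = -5544 / 5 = -1108.80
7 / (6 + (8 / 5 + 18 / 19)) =95 / 116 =0.82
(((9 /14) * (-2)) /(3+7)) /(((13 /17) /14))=-153 /65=-2.35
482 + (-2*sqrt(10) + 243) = 718.68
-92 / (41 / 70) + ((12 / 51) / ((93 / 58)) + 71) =-5569837 / 64821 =-85.93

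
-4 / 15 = -0.27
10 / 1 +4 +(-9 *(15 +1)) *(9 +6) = -2146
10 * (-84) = -840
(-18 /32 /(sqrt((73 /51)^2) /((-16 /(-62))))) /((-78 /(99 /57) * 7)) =5049 /15650908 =0.00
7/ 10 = 0.70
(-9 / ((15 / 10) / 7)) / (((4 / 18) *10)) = -189 / 10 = -18.90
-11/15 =-0.73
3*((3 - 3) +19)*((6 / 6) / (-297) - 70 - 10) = -451459 / 99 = -4560.19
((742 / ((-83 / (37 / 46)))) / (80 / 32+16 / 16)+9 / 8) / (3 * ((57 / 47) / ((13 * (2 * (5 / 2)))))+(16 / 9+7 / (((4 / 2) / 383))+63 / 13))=-0.00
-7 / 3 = -2.33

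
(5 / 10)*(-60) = -30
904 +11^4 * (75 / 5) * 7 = 1538209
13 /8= 1.62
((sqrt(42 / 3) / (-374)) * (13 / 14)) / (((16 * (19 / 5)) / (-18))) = 585 * sqrt(14) / 795872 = 0.00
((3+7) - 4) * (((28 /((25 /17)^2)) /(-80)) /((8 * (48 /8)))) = -2023 /100000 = -0.02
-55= -55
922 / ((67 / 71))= 65462 / 67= 977.04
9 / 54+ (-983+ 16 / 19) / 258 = -2974 / 817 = -3.64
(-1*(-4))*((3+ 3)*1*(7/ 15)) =56/ 5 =11.20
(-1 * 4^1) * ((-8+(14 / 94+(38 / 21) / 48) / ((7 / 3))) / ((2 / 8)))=875510 / 6909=126.72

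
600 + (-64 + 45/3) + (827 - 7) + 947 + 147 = 2465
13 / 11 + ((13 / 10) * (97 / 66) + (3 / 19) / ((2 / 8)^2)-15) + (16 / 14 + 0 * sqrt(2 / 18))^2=-4961849 / 614460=-8.08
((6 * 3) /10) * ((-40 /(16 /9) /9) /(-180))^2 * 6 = 1 /480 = 0.00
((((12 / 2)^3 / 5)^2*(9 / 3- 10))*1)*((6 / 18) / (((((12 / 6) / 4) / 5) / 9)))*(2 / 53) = -3919104 / 265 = -14789.07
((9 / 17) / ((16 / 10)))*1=45 / 136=0.33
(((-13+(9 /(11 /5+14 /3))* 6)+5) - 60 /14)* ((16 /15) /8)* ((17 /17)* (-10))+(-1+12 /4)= 17078 /2163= 7.90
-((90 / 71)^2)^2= -65610000 / 25411681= -2.58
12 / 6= 2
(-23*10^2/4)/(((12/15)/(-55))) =158125/4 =39531.25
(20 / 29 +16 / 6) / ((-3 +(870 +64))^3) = 292 / 70205040717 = 0.00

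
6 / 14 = 3 / 7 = 0.43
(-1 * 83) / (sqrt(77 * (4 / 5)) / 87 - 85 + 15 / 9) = 2407 * sqrt(385) / 43802032 + 43626875 / 43802032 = 1.00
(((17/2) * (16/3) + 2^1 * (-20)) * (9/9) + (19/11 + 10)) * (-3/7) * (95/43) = -53485/3311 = -16.15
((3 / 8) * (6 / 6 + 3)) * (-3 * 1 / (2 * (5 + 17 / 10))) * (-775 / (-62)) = -1125 / 268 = -4.20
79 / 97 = 0.81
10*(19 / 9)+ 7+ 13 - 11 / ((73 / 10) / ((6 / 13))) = 345190 / 8541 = 40.42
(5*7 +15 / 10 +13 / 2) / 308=43 / 308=0.14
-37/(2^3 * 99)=-37/792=-0.05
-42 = -42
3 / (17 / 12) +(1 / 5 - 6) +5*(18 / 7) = 5459 / 595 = 9.17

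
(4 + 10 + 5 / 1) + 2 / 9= 19.22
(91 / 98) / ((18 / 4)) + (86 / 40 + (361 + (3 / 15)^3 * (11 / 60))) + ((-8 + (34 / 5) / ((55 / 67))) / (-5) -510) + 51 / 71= -145.98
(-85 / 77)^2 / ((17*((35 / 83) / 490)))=70550 / 847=83.29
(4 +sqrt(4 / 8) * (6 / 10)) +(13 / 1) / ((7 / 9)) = 3 * sqrt(2) / 10 +145 / 7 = 21.14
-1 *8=-8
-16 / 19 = -0.84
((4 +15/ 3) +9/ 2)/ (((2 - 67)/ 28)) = -378/ 65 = -5.82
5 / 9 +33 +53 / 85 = 26147 / 765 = 34.18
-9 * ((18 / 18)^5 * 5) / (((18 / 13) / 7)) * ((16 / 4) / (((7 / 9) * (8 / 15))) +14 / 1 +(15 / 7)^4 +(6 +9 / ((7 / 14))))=-21452015 / 1372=-15635.58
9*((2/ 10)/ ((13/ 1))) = 9/ 65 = 0.14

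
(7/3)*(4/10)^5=224/9375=0.02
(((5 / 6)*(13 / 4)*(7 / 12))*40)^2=5175625 / 1296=3993.54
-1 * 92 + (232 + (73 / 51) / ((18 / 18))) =7213 / 51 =141.43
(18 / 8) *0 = 0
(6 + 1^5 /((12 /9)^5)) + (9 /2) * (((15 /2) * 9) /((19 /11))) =3542793 /19456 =182.09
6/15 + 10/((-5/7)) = -68/5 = -13.60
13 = 13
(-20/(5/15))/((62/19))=-18.39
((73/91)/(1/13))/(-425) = -73/2975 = -0.02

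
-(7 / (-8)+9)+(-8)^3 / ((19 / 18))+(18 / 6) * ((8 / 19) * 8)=-483.07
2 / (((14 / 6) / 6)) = 36 / 7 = 5.14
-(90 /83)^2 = -8100 /6889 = -1.18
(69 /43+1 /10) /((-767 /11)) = -0.02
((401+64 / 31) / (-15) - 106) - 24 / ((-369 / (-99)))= -177063 / 1271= -139.31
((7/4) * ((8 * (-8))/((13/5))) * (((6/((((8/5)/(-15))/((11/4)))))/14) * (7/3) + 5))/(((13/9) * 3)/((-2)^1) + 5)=69825/221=315.95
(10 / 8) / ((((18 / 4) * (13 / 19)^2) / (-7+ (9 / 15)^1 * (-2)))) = -14801 / 3042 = -4.87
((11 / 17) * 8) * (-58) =-5104 / 17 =-300.24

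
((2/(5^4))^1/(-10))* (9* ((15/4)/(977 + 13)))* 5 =-3/55000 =-0.00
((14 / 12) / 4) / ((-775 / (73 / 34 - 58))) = 4431 / 210800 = 0.02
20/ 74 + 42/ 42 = 47/ 37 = 1.27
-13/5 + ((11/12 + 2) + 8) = 499/60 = 8.32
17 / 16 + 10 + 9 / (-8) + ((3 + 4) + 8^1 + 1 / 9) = 3607 / 144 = 25.05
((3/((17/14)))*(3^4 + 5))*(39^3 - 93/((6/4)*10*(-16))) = 4285232553/340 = 12603625.16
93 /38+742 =28289 /38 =744.45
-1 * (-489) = 489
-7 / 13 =-0.54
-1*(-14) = 14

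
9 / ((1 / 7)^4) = 21609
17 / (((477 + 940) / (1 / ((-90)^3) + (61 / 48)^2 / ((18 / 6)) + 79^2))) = 2475244307831 / 33055776000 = 74.88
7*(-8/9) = -56/9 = -6.22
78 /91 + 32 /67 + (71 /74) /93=4341431 /3227658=1.35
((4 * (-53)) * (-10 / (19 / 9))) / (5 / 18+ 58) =343440 / 19931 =17.23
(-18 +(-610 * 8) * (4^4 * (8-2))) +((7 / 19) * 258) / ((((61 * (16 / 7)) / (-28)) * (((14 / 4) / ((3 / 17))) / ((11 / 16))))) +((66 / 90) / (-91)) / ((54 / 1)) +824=-87078939237633839 / 11618465040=-7494874.66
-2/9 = -0.22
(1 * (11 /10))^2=121 /100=1.21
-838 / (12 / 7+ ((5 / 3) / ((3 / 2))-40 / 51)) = -410.57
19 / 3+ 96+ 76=535 / 3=178.33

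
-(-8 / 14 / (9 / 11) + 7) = -397 / 63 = -6.30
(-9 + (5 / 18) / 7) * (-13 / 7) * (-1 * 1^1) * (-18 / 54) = 14677 / 2646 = 5.55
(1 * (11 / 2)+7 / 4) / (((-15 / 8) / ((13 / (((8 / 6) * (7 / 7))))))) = -377 / 10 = -37.70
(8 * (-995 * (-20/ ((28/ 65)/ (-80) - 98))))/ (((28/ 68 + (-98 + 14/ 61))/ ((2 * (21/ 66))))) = 214617520000/ 20213502771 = 10.62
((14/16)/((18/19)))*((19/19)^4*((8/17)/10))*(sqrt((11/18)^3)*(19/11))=0.04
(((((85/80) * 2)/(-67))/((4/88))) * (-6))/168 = 187/7504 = 0.02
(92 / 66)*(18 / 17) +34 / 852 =120755 / 79662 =1.52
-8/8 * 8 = -8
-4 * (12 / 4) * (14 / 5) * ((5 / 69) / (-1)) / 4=14 / 23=0.61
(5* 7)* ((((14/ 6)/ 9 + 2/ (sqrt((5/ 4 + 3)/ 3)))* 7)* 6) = 3430/ 9 + 5880* sqrt(51)/ 17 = 2851.21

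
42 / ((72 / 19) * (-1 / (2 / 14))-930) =-133 / 3029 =-0.04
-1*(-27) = 27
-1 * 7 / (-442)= 7 / 442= 0.02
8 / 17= 0.47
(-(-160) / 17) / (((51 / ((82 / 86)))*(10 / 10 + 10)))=6560 / 410091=0.02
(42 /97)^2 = 1764 /9409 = 0.19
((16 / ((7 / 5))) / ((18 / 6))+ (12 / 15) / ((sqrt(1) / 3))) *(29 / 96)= 4727 / 2520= 1.88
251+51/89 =22390/89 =251.57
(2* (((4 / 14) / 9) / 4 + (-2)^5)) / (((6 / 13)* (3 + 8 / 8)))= -52403 / 1512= -34.66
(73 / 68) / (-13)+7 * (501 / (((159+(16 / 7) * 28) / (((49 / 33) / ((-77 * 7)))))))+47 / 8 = 274266111 / 47705944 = 5.75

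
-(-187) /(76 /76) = 187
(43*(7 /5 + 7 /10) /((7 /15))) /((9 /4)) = 86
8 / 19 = 0.42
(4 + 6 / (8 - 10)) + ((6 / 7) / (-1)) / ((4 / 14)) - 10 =-12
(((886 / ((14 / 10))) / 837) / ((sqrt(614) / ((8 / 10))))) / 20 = 443 * sqrt(614) / 8993565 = 0.00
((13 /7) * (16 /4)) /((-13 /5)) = -20 /7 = -2.86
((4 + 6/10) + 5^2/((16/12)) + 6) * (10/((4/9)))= 5283/8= 660.38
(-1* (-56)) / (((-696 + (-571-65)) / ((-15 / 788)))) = 35 / 43734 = 0.00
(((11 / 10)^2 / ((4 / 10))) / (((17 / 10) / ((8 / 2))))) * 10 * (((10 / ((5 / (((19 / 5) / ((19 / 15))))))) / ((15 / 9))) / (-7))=-4356 / 119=-36.61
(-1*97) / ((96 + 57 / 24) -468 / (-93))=-0.94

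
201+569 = 770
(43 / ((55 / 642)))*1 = 27606 / 55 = 501.93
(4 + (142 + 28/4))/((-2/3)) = -459/2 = -229.50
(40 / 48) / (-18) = -5 / 108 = -0.05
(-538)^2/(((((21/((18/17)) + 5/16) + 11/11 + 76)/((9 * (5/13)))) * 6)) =104199840/60619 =1718.93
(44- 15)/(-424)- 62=-26317/424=-62.07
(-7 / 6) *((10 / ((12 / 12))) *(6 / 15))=-14 / 3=-4.67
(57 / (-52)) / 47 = -57 / 2444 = -0.02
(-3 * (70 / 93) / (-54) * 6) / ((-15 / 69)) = -322 / 279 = -1.15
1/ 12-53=-635/ 12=-52.92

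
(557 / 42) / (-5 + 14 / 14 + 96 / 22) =6127 / 168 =36.47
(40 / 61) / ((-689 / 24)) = -960 / 42029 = -0.02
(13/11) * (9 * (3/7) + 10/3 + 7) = 3874/231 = 16.77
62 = 62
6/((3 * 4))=1/2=0.50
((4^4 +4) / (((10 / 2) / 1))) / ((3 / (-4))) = -208 / 3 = -69.33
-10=-10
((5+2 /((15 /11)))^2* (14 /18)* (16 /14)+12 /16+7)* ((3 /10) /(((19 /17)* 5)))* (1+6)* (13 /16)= 562896061 /41040000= 13.72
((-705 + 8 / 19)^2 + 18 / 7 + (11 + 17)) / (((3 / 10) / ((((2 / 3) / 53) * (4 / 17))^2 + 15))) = 1374912039551087630 / 55388370429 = 24823117.72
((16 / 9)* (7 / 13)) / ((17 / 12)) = 448 / 663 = 0.68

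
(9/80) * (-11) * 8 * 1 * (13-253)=2376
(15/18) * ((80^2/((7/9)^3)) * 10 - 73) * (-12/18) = -233154805/3087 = -75527.96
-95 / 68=-1.40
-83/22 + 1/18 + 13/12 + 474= 186661/396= 471.37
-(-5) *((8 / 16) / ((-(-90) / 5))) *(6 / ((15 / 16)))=8 / 9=0.89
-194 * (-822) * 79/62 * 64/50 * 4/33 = 268756736/8525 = 31525.72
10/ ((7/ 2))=20/ 7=2.86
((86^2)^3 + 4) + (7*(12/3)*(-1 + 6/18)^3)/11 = 120156468836356/297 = 404567235139.25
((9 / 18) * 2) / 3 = 0.33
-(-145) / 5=29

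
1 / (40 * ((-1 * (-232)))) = 1 / 9280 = 0.00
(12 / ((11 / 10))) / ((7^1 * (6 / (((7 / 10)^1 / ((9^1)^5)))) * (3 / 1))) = 2 / 1948617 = 0.00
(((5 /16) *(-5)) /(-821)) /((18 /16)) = 25 /14778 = 0.00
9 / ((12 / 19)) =57 / 4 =14.25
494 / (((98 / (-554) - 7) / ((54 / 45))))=-205257 / 2485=-82.60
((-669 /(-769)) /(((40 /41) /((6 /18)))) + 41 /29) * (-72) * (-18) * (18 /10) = 2225355606 /557525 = 3991.49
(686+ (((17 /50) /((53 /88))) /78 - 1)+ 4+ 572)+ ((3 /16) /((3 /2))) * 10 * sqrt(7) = 5 * sqrt(7) /4+ 65162549 /51675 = 1264.31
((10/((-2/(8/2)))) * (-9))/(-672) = -15/56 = -0.27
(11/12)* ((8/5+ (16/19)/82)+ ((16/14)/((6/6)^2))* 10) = 977636/81795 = 11.95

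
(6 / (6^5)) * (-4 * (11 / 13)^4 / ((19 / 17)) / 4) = -248897 / 703286064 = -0.00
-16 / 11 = -1.45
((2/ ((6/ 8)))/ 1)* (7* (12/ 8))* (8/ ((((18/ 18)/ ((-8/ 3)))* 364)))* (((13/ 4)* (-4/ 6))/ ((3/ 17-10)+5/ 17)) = -272/ 729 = -0.37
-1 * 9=-9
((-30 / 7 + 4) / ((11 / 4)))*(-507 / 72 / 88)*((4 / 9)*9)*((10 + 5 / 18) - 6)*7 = 1183 / 1188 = 1.00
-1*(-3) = 3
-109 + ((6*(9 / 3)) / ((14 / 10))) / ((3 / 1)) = -733 / 7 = -104.71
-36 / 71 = -0.51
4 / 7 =0.57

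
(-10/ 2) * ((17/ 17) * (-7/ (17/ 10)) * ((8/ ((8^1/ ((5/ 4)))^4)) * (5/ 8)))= 546875/ 8912896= 0.06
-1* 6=-6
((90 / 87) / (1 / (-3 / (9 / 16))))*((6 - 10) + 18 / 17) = 8000 / 493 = 16.23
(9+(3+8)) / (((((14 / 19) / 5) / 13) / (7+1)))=98800 / 7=14114.29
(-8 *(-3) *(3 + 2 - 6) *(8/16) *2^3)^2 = 9216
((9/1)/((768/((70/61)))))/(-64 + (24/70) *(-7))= -525/2592256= -0.00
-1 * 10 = -10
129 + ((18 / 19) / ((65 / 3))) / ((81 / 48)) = 159347 / 1235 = 129.03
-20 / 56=-5 / 14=-0.36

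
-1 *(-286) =286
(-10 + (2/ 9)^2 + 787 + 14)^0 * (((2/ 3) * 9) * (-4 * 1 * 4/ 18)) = -16/ 3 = -5.33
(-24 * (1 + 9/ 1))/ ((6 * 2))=-20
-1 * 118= -118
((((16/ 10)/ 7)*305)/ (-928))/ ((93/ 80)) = -1220/ 18879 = -0.06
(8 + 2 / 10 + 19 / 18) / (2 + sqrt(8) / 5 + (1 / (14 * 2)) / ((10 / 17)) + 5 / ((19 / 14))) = 13544176828 / 8325361809 - 943035968 * sqrt(2) / 8325361809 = 1.47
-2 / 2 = -1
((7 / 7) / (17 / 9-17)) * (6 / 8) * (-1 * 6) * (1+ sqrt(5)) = 81 / 272+ 81 * sqrt(5) / 272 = 0.96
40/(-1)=-40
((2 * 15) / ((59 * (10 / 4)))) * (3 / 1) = 36 / 59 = 0.61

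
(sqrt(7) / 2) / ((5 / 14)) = 7 * sqrt(7) / 5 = 3.70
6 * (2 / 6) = 2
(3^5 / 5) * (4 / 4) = 243 / 5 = 48.60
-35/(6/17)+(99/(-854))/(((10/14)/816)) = -423827/1830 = -231.60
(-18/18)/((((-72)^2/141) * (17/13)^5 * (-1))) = 0.01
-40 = -40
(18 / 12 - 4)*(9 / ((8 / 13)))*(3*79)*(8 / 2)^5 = -8873280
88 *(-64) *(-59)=332288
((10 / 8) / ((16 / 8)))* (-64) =-40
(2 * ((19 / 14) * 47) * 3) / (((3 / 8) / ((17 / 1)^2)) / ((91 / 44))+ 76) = 20130006 / 3997481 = 5.04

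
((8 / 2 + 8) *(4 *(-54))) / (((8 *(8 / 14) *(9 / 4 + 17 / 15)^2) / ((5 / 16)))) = -91125 / 5887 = -15.48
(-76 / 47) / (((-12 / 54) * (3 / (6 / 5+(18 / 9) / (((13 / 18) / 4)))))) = 90972 / 3055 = 29.78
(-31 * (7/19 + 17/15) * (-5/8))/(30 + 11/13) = 43121/45714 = 0.94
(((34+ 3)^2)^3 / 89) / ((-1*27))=-1067718.02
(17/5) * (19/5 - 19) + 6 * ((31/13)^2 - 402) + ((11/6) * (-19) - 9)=-62700563/25350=-2473.39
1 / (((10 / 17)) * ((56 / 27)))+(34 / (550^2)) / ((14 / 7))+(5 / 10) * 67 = 290687851 / 8470000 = 34.32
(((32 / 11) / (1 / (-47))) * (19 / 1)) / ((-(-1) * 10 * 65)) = -14288 / 3575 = -4.00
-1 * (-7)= 7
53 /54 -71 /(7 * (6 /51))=-16109 /189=-85.23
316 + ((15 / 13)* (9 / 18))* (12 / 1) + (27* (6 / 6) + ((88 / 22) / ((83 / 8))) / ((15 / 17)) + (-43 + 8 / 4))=5006992 / 16185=309.36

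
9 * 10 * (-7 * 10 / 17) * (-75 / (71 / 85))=2362500 / 71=33274.65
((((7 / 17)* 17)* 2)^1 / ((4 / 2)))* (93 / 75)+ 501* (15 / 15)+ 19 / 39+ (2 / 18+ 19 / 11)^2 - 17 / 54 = 3269621567 / 6370650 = 513.23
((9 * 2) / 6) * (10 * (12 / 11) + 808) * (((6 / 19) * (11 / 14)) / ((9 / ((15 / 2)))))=67560 / 133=507.97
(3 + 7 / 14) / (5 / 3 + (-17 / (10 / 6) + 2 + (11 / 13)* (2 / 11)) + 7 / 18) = -4095 / 7009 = -0.58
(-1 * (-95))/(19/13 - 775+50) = -1235/9406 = -0.13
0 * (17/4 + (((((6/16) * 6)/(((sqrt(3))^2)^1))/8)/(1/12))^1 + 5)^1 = 0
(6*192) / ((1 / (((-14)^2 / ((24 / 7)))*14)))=921984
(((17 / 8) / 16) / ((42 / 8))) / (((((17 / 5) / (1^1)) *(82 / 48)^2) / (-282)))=-8460 / 11767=-0.72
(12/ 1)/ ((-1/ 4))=-48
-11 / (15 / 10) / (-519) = 22 / 1557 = 0.01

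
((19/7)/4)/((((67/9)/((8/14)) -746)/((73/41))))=-12483/7573069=-0.00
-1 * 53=-53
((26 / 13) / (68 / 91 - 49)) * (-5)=910 / 4391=0.21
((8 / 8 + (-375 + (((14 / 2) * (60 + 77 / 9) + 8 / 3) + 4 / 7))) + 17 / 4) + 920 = 260411 / 252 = 1033.38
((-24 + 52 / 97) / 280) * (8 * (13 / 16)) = -0.54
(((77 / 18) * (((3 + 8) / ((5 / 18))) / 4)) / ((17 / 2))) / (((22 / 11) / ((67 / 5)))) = 56749 / 1700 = 33.38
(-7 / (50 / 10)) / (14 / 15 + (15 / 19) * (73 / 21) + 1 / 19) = -2793 / 7442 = -0.38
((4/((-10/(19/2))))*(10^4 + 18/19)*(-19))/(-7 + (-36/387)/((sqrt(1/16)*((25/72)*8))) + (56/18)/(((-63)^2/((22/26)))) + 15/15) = -25746946378335/218696033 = -117729.37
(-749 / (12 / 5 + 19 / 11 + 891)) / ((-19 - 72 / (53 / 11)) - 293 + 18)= 2183335 / 806124768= 0.00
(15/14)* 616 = 660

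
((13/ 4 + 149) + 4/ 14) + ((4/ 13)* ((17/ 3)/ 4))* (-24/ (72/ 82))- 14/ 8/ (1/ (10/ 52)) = 919145/ 6552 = 140.28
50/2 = 25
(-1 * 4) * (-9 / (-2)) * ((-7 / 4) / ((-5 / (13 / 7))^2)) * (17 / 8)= 25857 / 2800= 9.23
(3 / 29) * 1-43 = -1244 / 29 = -42.90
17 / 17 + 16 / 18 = 1.89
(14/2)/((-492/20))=-35/123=-0.28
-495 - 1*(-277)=-218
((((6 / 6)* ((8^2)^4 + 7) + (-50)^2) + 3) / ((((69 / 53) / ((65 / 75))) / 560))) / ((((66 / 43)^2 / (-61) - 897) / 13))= -30136419904259552 / 332435721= -90653374.47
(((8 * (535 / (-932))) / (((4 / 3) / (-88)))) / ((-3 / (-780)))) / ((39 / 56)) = 26364800 / 233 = 113153.65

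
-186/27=-62/9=-6.89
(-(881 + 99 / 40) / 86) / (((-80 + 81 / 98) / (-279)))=-36.20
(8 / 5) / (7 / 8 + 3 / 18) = 192 / 125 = 1.54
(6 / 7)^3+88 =30400 / 343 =88.63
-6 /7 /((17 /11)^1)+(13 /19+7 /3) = 16706 /6783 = 2.46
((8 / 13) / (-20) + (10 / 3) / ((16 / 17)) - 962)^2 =918701.36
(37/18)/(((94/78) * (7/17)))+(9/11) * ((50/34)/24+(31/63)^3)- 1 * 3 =1.29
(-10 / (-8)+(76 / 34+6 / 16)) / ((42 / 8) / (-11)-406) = -165 / 17374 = -0.01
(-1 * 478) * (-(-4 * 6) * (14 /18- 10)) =105797.33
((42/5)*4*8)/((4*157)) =336/785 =0.43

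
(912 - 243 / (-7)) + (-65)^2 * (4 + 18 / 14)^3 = 214333648 / 343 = 624879.44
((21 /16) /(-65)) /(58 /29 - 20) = 7 /6240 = 0.00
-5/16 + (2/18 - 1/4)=-65/144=-0.45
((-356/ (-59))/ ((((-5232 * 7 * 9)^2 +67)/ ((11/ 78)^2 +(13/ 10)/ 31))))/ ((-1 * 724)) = -5188789/ 1094127817592537093340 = -0.00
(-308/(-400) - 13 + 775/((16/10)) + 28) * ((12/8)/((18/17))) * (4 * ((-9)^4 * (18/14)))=33470803719/1400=23907716.94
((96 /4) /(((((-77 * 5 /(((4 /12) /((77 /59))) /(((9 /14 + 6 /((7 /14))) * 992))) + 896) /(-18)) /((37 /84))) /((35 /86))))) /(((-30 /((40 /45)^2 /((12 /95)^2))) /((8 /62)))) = -333925 /382713213771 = -0.00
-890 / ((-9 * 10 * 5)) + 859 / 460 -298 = -1217801 / 4140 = -294.15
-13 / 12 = -1.08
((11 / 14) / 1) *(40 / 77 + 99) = 7663 / 98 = 78.19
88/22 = 4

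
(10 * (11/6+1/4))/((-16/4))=-125/24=-5.21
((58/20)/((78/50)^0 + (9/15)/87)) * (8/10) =841/365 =2.30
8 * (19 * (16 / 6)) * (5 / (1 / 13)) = 26346.67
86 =86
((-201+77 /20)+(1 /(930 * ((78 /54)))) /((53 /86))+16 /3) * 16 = -983276732 /320385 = -3069.05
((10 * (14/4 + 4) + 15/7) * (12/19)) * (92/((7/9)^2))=48288960/6517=7409.69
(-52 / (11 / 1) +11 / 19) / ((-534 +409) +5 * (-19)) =867 / 45980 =0.02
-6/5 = -1.20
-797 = -797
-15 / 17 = -0.88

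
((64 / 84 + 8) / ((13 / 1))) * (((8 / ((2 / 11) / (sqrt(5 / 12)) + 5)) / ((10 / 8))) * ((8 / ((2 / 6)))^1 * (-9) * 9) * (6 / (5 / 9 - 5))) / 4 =535.84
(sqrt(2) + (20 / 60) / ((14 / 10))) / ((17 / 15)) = 25 / 119 + 15*sqrt(2) / 17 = 1.46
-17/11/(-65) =17/715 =0.02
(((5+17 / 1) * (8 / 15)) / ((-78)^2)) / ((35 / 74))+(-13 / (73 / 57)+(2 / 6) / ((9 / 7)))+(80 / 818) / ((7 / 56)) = -217076269408 / 23841560925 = -9.10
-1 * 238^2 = -56644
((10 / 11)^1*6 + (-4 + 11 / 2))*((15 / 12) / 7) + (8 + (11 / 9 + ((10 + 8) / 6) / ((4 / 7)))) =87119 / 5544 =15.71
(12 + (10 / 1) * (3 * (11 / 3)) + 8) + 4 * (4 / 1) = 146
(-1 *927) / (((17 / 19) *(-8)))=17613 / 136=129.51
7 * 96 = 672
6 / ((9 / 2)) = 4 / 3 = 1.33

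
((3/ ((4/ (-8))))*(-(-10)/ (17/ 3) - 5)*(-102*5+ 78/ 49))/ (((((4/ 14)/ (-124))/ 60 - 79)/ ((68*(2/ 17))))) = 244655769600/ 244802159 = 999.40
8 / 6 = 4 / 3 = 1.33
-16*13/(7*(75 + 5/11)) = -0.39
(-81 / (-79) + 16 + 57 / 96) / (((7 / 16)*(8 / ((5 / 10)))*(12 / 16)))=2121 / 632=3.36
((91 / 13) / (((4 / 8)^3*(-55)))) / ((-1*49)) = 8 / 385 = 0.02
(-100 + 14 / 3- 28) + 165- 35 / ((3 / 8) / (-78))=21965 / 3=7321.67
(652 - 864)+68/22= -2298/11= -208.91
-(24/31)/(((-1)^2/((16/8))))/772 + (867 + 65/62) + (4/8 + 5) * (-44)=7491271/11966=626.05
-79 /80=-0.99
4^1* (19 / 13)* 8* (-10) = -6080 / 13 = -467.69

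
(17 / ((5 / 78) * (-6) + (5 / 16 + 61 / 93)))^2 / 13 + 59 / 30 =257080549331 / 3825955470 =67.19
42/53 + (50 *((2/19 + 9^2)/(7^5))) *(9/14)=112260327/118472543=0.95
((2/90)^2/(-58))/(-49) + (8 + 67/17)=1168275167/97835850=11.94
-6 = -6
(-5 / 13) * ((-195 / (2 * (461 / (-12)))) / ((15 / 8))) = -240 / 461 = -0.52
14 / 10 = 7 / 5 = 1.40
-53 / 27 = -1.96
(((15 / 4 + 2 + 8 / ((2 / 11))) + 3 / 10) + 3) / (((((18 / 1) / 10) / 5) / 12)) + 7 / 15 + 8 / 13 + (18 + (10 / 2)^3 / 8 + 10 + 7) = 946421 / 520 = 1820.04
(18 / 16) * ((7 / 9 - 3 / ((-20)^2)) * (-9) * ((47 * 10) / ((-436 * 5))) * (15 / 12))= 1172979 / 558080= 2.10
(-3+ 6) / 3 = 1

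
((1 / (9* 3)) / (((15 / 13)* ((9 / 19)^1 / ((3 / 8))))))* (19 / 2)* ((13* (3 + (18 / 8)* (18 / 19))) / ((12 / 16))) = 41743 / 1944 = 21.47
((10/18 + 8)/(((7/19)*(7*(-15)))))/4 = -209/3780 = -0.06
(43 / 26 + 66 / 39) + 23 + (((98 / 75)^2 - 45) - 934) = -139075921 / 146250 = -950.95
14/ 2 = 7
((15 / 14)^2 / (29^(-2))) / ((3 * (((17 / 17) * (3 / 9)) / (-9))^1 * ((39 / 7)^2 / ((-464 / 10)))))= 2195010 / 169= 12988.22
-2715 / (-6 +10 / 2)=2715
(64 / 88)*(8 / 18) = 0.32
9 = 9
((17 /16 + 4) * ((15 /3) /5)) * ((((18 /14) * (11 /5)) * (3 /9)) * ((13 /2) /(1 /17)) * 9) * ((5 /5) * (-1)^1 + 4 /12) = -1772199 /560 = -3164.64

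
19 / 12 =1.58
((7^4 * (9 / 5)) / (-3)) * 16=-115248 / 5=-23049.60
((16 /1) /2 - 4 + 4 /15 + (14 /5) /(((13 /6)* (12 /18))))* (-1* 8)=-1936 /39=-49.64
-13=-13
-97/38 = -2.55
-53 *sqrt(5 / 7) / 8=-53 *sqrt(35) / 56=-5.60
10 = 10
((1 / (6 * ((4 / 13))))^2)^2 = 28561 / 331776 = 0.09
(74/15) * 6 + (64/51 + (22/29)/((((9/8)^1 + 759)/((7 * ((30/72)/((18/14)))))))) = 12488541688/404720955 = 30.86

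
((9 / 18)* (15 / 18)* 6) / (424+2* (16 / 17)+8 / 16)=85 / 14497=0.01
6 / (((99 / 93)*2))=2.82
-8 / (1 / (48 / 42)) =-64 / 7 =-9.14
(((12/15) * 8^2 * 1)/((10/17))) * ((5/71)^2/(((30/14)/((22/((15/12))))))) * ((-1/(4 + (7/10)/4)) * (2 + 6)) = -85786624/12627705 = -6.79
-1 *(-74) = 74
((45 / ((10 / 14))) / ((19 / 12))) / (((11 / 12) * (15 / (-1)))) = -2.89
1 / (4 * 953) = 1 / 3812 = 0.00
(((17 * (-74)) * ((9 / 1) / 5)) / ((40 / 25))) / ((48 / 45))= -84915 / 64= -1326.80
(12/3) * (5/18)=10/9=1.11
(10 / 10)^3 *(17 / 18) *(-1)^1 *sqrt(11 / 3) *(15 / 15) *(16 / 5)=-136 *sqrt(33) / 135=-5.79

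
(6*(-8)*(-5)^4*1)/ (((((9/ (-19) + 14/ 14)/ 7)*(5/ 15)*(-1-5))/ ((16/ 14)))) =228000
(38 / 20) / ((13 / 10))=19 / 13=1.46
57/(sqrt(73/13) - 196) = -48412/166445 - 19 * sqrt(949)/166445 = -0.29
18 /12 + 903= 1809 /2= 904.50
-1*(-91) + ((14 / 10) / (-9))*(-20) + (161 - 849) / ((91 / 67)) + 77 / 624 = -5402975 / 13104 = -412.31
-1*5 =-5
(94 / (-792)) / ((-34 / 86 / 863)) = 1744123 / 6732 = 259.08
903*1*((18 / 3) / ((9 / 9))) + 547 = 5965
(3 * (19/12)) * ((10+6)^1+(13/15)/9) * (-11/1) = -454157/540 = -841.03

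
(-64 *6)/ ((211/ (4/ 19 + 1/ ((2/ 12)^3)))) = -1577472/ 4009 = -393.48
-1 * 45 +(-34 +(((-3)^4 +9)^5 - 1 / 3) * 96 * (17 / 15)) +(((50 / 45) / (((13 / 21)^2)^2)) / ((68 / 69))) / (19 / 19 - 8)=9358042814068237829 / 14566110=642453119883.64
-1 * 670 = -670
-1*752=-752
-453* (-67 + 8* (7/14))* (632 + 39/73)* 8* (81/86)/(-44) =-106740854325/34529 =-3091339.29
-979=-979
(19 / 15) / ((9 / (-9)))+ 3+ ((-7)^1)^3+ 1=-5104 / 15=-340.27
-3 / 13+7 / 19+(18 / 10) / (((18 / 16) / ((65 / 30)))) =13354 / 3705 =3.60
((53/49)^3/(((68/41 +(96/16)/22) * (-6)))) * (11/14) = -738578797/8607671436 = -0.09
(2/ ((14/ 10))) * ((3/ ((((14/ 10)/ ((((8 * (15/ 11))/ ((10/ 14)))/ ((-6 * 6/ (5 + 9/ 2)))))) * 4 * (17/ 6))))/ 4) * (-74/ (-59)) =-52725/ 154462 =-0.34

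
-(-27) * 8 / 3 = 72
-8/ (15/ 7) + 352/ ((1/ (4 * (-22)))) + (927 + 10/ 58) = -13072864/ 435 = -30052.56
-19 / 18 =-1.06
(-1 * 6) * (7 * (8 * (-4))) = 1344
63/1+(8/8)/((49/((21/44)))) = 19407/308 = 63.01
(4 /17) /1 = 4 /17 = 0.24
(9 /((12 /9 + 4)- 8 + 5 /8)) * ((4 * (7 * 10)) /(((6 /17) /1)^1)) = -3497.14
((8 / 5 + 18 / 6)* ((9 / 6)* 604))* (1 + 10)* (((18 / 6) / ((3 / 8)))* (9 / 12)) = 1375308 / 5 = 275061.60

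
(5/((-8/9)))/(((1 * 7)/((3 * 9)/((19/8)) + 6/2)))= -1755/152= -11.55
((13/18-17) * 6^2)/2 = -293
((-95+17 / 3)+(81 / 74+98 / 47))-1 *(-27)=-617209 / 10434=-59.15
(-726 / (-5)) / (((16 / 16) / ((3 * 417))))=908226 / 5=181645.20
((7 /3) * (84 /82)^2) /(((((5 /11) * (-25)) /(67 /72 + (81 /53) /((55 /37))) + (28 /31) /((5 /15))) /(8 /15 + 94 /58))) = -4095729448769 /2401102989345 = -1.71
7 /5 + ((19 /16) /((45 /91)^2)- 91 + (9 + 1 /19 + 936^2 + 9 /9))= 539278717681 /615600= 876021.31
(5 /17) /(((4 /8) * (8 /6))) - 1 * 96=-95.56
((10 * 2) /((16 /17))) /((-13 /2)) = -85 /26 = -3.27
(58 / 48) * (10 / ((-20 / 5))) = -3.02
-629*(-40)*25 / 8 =78625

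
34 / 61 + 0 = 0.56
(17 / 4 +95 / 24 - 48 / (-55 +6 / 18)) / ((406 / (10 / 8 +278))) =9987097 / 1598016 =6.25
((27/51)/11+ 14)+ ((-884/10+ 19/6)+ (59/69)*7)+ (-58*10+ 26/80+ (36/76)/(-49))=-103290638593/160169240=-644.88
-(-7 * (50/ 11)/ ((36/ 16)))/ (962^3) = 175/ 11017179459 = 0.00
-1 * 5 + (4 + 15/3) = 4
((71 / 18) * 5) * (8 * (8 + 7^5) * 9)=23877300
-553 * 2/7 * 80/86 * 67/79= -5360/43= -124.65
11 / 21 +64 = 1355 / 21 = 64.52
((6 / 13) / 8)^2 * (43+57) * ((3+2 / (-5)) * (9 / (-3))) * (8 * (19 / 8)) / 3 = -855 / 52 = -16.44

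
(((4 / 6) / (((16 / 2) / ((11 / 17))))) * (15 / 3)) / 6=55 / 1224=0.04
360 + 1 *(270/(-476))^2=20410065/56644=360.32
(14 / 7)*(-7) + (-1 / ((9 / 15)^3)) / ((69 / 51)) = -10819 / 621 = -17.42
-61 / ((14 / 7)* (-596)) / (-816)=-61 / 972672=-0.00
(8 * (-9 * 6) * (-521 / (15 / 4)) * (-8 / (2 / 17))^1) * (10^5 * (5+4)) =-3673175040000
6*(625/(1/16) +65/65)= 60006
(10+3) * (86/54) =20.70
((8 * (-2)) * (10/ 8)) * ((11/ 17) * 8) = -1760/ 17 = -103.53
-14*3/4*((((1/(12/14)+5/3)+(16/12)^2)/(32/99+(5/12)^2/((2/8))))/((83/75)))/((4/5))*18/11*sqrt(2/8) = -70875/1612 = -43.97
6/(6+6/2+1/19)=57/86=0.66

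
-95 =-95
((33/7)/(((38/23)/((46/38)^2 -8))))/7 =-255783/96026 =-2.66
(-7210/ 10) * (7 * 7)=-35329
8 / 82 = 4 / 41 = 0.10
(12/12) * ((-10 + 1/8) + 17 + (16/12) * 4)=299/24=12.46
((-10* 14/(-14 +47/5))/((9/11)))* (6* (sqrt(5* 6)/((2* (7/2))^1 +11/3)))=1925* sqrt(30)/92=114.60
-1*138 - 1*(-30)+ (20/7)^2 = -4892/49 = -99.84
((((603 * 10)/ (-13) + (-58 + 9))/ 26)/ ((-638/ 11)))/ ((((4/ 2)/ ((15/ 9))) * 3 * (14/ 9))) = 33335/ 548912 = 0.06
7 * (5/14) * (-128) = -320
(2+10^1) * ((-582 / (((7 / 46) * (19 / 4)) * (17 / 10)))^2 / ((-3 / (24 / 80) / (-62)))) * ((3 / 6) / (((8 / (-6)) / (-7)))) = 31995272885760 / 730303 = 43810956.39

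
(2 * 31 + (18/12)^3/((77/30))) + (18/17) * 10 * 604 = 33817277/5236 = 6458.61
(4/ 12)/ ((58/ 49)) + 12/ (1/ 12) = 25105/ 174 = 144.28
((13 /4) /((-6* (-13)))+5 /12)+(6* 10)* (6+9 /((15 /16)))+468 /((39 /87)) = 1980.46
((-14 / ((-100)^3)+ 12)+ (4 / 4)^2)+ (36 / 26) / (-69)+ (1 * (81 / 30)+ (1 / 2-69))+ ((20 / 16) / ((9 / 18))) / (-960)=-94763846759 / 1794000000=-52.82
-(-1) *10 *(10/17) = 100/17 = 5.88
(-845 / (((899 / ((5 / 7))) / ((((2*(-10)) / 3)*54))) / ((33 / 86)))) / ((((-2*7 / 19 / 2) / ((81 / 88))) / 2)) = -877807125 / 1894193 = -463.42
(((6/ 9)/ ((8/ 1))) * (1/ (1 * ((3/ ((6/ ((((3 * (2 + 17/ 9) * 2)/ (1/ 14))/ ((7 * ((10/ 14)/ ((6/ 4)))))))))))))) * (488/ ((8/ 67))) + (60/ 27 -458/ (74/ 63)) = -24850531/ 65268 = -380.75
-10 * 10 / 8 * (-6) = 75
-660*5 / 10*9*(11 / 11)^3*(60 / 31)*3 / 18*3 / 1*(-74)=6593400 / 31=212690.32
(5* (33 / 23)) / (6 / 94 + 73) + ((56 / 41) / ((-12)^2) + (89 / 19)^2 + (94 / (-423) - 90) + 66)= -11429726803 / 5260556619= -2.17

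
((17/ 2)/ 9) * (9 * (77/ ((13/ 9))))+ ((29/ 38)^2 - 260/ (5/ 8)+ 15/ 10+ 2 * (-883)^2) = 29273379637/ 18772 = 1559417.20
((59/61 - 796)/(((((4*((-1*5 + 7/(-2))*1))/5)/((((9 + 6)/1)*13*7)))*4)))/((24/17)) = 110330675/3904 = 28260.93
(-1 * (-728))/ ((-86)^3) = -91/ 79507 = -0.00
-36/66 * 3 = -18/11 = -1.64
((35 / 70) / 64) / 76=1 / 9728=0.00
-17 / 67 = -0.25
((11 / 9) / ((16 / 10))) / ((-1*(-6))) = 0.13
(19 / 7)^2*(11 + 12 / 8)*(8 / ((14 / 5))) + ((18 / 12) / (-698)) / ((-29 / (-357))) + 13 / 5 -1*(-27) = 20321698011 / 69430060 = 292.69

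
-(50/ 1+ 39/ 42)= -713/ 14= -50.93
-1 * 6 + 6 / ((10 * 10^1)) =-297 / 50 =-5.94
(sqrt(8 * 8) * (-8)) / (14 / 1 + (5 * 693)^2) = -64 / 12006239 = -0.00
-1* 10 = -10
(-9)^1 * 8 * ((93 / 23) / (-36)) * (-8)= -1488 / 23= -64.70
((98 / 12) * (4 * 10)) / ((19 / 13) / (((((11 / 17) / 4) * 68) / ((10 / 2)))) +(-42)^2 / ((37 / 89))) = 0.08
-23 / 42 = -0.55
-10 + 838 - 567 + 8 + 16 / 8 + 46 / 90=12218 / 45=271.51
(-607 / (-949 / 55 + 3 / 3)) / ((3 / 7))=233695 / 2682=87.13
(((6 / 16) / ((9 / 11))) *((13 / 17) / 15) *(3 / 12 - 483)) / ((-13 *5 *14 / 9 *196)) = 21241 / 37318400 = 0.00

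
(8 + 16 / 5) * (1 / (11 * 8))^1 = 7 / 55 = 0.13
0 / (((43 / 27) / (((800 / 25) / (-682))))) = 0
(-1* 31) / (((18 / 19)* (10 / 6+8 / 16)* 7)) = -589 / 273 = -2.16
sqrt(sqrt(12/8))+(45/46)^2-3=-0.94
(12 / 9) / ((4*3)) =1 / 9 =0.11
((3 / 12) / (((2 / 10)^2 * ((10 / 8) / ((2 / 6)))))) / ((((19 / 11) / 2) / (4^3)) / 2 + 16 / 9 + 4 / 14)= 295680 / 367277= 0.81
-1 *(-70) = 70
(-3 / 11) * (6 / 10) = -9 / 55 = -0.16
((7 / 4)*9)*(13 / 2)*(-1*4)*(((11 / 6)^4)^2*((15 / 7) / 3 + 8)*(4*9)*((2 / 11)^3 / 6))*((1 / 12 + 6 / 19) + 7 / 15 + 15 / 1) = -769984347847 / 2954880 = -260580.58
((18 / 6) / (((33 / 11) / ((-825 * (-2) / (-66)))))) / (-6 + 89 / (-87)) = 2175 / 611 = 3.56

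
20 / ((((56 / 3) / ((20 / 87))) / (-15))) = -750 / 203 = -3.69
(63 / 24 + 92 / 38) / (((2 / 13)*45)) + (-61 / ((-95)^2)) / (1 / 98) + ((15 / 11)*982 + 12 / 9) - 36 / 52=248991891059 / 185842800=1339.80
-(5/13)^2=-25/169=-0.15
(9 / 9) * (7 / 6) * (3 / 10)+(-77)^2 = 118587 / 20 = 5929.35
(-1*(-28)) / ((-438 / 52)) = -728 / 219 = -3.32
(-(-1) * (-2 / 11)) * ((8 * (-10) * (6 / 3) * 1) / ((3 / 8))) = 2560 / 33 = 77.58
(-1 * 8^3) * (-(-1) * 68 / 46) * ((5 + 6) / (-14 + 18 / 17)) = 73984 / 115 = 643.34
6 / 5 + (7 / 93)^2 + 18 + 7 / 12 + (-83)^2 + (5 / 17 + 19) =20373136897 / 2940660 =6928.08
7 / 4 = 1.75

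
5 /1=5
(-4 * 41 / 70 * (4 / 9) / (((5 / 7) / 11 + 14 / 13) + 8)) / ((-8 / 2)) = 11726 / 411795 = 0.03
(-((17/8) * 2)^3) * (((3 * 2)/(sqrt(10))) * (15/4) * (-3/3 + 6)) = -221085 * sqrt(10)/256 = -2730.98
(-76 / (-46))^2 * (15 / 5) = 4332 / 529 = 8.19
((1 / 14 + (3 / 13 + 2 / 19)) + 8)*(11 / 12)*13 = 106601 / 1064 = 100.19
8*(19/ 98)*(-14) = -152/ 7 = -21.71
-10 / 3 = -3.33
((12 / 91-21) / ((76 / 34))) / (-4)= 32283 / 13832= 2.33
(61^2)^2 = 13845841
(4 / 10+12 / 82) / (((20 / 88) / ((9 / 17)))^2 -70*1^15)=-4390848 / 561096275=-0.01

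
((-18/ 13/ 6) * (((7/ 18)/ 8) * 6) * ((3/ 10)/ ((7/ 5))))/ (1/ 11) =-33/ 208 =-0.16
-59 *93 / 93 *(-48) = 2832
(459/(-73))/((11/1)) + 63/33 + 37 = 30785/803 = 38.34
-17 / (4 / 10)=-85 / 2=-42.50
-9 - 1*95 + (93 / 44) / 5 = -22787 / 220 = -103.58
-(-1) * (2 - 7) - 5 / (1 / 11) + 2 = -58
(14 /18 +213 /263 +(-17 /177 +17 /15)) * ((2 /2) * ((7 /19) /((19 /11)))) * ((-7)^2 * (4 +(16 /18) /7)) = 51372857536 /453732597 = 113.22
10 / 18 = 5 / 9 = 0.56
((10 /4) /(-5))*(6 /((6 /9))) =-9 /2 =-4.50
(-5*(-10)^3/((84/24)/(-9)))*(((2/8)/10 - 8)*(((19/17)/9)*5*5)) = 37881250/119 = 318329.83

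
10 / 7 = 1.43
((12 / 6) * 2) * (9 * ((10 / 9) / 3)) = 40 / 3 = 13.33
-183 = -183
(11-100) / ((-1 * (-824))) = -89 / 824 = -0.11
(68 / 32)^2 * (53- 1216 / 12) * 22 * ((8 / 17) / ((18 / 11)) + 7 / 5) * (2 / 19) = -7001093 / 8208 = -852.96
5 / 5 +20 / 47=67 / 47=1.43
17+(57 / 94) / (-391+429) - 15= 379 / 188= 2.02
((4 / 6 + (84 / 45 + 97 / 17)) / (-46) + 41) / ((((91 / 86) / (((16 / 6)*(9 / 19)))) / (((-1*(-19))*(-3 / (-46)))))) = 19005828 / 314755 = 60.38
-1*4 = -4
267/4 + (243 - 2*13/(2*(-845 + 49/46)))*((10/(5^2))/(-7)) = 287309437/5434940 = 52.86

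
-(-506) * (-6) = -3036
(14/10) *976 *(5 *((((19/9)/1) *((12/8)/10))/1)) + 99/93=1006507/465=2164.53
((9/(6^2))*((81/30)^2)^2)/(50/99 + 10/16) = 52612659/4475000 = 11.76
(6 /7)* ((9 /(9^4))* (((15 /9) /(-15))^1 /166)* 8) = -8 /1270647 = -0.00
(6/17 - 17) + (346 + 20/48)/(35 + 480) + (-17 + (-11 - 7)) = -5355371/105060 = -50.97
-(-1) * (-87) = -87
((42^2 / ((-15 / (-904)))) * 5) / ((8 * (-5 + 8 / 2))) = -66444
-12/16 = -3/4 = -0.75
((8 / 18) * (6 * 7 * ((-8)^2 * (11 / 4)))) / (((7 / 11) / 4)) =61952 / 3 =20650.67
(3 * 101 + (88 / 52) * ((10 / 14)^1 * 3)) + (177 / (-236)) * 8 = 27357 / 91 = 300.63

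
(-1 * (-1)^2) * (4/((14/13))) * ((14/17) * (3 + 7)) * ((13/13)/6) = -260/51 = -5.10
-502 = -502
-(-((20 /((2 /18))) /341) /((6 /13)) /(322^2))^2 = -38025 /312515997446884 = -0.00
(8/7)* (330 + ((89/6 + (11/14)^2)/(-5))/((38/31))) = 7317193/19551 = 374.26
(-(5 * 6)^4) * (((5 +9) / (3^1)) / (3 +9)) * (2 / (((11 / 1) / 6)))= -3780000 / 11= -343636.36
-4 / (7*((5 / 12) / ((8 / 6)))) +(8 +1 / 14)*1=437 / 70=6.24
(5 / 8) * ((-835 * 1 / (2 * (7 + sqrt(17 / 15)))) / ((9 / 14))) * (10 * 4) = -5114375 / 2154 + 146125 * sqrt(255) / 6462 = -2013.26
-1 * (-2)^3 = 8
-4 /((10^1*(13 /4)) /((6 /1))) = -48 /65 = -0.74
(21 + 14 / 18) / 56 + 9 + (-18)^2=333.39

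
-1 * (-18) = 18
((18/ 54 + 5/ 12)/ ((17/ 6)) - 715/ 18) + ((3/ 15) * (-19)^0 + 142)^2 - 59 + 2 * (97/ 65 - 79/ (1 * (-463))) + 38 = 464222504177/ 23022675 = 20163.71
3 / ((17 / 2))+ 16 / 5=302 / 85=3.55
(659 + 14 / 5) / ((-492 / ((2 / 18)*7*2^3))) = -15442 / 1845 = -8.37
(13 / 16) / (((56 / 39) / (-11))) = -5577 / 896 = -6.22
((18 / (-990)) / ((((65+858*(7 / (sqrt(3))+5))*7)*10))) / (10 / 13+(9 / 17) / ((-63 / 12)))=-1139 / 4672097980+119*sqrt(3) / 1061840450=-0.00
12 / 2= 6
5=5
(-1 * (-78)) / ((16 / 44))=429 / 2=214.50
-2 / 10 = -1 / 5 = -0.20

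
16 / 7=2.29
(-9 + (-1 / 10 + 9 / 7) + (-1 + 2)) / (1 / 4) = -954 / 35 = -27.26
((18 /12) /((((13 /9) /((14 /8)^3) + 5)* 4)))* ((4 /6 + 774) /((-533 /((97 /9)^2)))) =-1875053747 /156065598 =-12.01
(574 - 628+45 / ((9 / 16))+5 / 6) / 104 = 161 / 624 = 0.26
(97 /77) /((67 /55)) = 485 /469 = 1.03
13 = 13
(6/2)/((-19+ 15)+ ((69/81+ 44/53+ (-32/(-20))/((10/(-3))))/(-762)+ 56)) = 81781650/1417505597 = 0.06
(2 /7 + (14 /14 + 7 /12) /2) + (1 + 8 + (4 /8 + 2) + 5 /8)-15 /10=983 /84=11.70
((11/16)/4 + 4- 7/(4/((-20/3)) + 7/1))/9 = 197/576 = 0.34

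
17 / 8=2.12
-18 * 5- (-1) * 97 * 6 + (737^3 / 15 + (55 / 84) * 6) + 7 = 5604523357 / 210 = 26688206.46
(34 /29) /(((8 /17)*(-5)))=-289 /580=-0.50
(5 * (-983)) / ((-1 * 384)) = 4915 / 384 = 12.80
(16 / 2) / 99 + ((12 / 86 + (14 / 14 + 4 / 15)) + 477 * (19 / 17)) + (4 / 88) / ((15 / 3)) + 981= 1096834513 / 723690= 1515.61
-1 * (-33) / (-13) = -2.54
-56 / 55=-1.02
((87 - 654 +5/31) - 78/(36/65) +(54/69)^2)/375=-69570419/36897750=-1.89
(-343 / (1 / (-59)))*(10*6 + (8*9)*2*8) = 24527244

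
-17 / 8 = -2.12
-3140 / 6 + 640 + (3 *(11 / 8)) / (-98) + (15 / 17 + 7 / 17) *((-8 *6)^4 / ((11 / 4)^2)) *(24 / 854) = 688042017491 / 26829264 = 25645.21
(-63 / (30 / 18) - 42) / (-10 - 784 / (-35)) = -399 / 62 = -6.44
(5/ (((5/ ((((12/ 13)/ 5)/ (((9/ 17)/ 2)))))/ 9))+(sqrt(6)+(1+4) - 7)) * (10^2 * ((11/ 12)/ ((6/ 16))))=2200 * sqrt(6)/ 9+122320/ 117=1644.23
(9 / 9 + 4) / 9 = 5 / 9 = 0.56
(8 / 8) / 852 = 1 / 852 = 0.00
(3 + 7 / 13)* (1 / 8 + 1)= 207 / 52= 3.98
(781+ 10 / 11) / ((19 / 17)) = 146217 / 209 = 699.60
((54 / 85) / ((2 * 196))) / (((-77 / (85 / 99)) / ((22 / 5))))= -0.00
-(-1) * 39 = 39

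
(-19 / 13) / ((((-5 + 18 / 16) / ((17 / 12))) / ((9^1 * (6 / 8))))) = 2907 / 806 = 3.61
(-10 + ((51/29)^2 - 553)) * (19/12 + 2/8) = -2589851/2523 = -1026.50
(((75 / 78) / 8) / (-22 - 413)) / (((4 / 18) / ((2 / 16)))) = -15 / 96512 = -0.00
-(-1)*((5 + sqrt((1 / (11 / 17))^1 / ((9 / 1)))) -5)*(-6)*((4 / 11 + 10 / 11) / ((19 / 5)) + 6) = -2648*sqrt(187) / 2299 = -15.75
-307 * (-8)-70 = 2386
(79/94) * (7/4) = 553/376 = 1.47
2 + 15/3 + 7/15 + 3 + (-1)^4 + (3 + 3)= 262/15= 17.47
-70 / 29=-2.41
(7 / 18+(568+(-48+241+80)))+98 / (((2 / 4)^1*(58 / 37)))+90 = 551453 / 522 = 1056.42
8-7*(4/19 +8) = -940/19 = -49.47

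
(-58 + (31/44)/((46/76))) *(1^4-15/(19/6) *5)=12395129/9614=1289.28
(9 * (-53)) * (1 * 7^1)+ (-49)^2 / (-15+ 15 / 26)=-3505.47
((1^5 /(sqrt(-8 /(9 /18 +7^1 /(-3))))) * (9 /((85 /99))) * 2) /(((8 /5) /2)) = 297 * sqrt(33) /136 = 12.55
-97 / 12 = -8.08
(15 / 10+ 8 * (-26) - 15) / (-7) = 443 / 14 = 31.64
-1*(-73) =73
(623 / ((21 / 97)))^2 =74528689 / 9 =8280965.44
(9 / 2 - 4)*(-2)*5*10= -50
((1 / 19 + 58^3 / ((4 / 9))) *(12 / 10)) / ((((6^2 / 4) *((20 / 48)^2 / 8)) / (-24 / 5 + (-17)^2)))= 9102809409792 / 11875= 766552371.35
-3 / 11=-0.27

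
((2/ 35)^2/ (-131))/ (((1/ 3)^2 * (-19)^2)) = -0.00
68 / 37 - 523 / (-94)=25743 / 3478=7.40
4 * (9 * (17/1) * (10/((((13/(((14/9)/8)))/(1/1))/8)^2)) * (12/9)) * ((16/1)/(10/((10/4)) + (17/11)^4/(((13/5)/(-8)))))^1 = -31221639680/226351827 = -137.93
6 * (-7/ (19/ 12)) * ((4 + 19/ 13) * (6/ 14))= -15336/ 247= -62.09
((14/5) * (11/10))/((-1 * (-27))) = 77/675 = 0.11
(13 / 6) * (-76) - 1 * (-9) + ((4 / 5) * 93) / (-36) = -157.73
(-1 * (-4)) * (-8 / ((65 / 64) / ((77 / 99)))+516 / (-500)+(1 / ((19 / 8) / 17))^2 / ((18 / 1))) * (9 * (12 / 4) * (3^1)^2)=-4191.34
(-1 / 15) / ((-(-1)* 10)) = -1 / 150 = -0.01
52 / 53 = 0.98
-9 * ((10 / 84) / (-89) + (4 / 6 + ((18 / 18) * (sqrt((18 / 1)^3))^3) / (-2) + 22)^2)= -556100276308177 / 1246 + 64245312 * sqrt(2)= -446217551360.44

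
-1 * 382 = -382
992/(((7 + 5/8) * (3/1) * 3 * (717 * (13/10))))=0.02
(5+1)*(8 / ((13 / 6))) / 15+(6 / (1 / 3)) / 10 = 213 / 65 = 3.28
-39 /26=-3 /2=-1.50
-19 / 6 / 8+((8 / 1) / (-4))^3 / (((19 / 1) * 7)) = -2911 / 6384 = -0.46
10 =10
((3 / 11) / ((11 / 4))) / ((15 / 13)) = 52 / 605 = 0.09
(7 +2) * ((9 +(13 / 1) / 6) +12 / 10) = 1113 / 10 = 111.30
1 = 1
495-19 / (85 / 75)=8130 / 17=478.24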